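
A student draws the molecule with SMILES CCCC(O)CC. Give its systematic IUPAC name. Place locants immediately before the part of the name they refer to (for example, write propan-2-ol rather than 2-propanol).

Counting along the main chain through the –OH group gives 6 carbons: the parent is hexane.
The highest-priority functional group is an alcohol (–OH), so the name ends in -ol.
The numbering direction is chosen so that numbering from this end puts the hydroxyl group at C-3 rather than C-4.
With this numbering: the hydroxyl at C-3.
Assembling the pieces gives hexan-3-ol.

hexan-3-ol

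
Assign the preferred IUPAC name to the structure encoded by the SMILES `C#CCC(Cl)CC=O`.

3-chlorohex-5-ynal

The longest carbon chain that includes the –CHO group and the multiple bond has 6 carbons, so the parent hydride is hexane.
An aldehyde (terminal –CHO) is the principal characteristic group, giving the suffix -al.
There is one C≡C triple bond, indicated by the ending -yne.
Number the chain so that the aldehyde carbon is C-1 by definition.
That gives the triple bond between C-5 and C-6; a chloro group at C-3.
The name is 3-chlorohex-5-ynal.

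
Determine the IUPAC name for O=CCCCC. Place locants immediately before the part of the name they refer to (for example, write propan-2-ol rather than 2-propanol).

The longest chain bearing the –CHO group is 5 carbons long (pentane).
An aldehyde (terminal –CHO) is the principal characteristic group, giving the suffix -al.
Choose the numbering such that the aldehyde carbon is C-1 by definition.
Putting it together: pentanal.

pentanal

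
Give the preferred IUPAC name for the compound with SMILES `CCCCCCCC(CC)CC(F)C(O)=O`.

4-ethyl-2-fluoroundecanoic acid

The longest carbon chain that includes the –COOH group has 11 carbons, so the parent hydride is undecane.
The highest-priority functional group is a carboxylic acid (terminal –COOH), so the name ends in -oic acid.
The numbering direction is chosen so that the carboxylic acid carbon is C-1 by definition.
With this numbering: an ethyl group at C-4; a fluoro group at C-2.
Substituent prefixes are cited in alphabetical order (multiplying prefixes like di-/tri- are ignored for ordering).
The name is 4-ethyl-2-fluoroundecanoic acid.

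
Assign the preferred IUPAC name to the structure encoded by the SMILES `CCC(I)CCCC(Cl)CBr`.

The longest carbon chain is 8 atoms: the parent is octane.
Choose the numbering such that the substituent locant set {1,2,6} is lower than {3,7,8} at the first point of difference.
This places a bromo group at C-1; a chloro group at C-2; an iodo group at C-6.
Substituent prefixes are cited in alphabetical order (multiplying prefixes like di-/tri- are ignored for ordering).
The name is 1-bromo-2-chloro-6-iodooctane.

1-bromo-2-chloro-6-iodooctane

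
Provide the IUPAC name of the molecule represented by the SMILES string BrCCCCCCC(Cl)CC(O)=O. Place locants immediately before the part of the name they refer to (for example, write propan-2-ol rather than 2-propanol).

9-bromo-3-chlorononanoic acid

The longest carbon chain that includes the –COOH group has 9 carbons, so the parent hydride is nonane.
A carboxylic acid (terminal –COOH) is the principal characteristic group, giving the suffix -oic acid.
Choose the numbering such that the carboxylic acid carbon is C-1 by definition.
That gives a bromo group at C-9; a chloro group at C-3.
The substituents are ordered alphabetically, ignoring any di-/tri- multipliers.
Assembling the pieces gives 9-bromo-3-chlorononanoic acid.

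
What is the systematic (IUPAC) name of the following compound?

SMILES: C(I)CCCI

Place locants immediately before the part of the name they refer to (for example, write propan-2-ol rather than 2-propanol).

The parent chain contains 4 carbons (butane).
The molecule is symmetric, so either numbering direction gives the same locants.
With this numbering: iodo groups at C-1 and C-4.
The name is 1,4-diiodobutane.

1,4-diiodobutane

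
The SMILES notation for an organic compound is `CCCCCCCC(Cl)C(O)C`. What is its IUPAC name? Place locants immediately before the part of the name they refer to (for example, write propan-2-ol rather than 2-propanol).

The longest carbon chain that includes the –OH group has 10 carbons, so the parent hydride is decane.
An alcohol (–OH) is the principal characteristic group, giving the suffix -ol.
The numbering direction is chosen so that numbering from this end puts the hydroxyl group at C-2 rather than C-9.
With this numbering: the hydroxyl at C-2; a chloro group at C-3.
The name is 3-chlorodecan-2-ol.

3-chlorodecan-2-ol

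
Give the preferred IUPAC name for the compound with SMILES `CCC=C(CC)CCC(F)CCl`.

The longest chain bearing the multiple bond is 8 carbons long (octane).
A C=C double bond in the chain gives the infix -ene-.
Choose the numbering such that numbering from this end puts the double bond at C-3 rather than C-5.
With this numbering: the double bond between C-3 and C-4; a chloro group at C-8; an ethyl group at C-4; a fluoro group at C-7.
The substituents are ordered alphabetically, ignoring any di-/tri- multipliers.
The name is 8-chloro-4-ethyl-7-fluorooct-3-ene.

8-chloro-4-ethyl-7-fluorooct-3-ene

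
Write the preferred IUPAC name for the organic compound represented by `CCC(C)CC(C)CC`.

The longest carbon chain is 7 atoms: the parent is heptane.
The molecule is symmetric, so either numbering direction gives the same locants.
This places methyl groups at C-3 and C-5.
The name is 3,5-dimethylheptane.

3,5-dimethylheptane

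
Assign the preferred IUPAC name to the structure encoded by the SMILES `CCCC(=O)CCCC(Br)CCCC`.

8-bromododecan-4-one

Counting along the main chain through the carbonyl gives 12 carbons: the parent is dodecane.
The highest-priority functional group is a ketone (C=O on an internal carbon), so the name ends in -one.
Number the chain so that numbering from this end puts the carbonyl group at C-4 rather than C-9.
That gives the carbonyl at C-4; a bromo group at C-8.
Putting it together: 8-bromododecan-4-one.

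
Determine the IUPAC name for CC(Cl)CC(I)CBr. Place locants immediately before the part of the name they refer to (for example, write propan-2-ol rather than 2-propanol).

1-bromo-4-chloro-2-iodopentane

The parent chain contains 5 carbons (pentane).
The numbering direction is chosen so that the substituent locant set {1,2,4} is lower than {2,4,5} at the first point of difference.
With this numbering: a bromo group at C-1; a chloro group at C-4; an iodo group at C-2.
Prefixes are listed alphabetically: bromo, chloro, iodo.
The name is 1-bromo-4-chloro-2-iodopentane.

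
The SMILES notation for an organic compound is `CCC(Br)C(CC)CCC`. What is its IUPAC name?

3-bromo-4-ethylheptane

The longest continuous carbon chain has 7 atoms, so the parent hydride is heptane.
Choose the numbering such that the substituent locant set {3,4} is lower than {4,5} at the first point of difference.
With this numbering: a bromo group at C-3; an ethyl group at C-4.
The substituents are ordered alphabetically, ignoring any di-/tri- multipliers.
Assembling the pieces gives 3-bromo-4-ethylheptane.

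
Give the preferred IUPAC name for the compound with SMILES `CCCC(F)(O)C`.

Counting along the main chain through the –OH group gives 5 carbons: the parent is pentane.
An alcohol (–OH) is the principal characteristic group, giving the suffix -ol.
The numbering direction is chosen so that numbering from this end puts the hydroxyl group at C-2 rather than C-4.
This places the hydroxyl at C-2; a fluoro group at C-2.
Assembling the pieces gives 2-fluoropentan-2-ol.

2-fluoropentan-2-ol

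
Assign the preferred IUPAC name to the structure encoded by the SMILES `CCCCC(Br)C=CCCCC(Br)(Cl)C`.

2,8-dibromo-2-chlorododec-6-ene

Counting along the main chain through the multiple bond gives 12 carbons: the parent is dodecane.
A C=C double bond in the chain gives the infix -ene-.
The numbering direction is chosen so that the substituent locant set {2,2,8} is lower than {5,11,11} at the first point of difference.
That gives the double bond between C-6 and C-7; bromo groups at C-2 and C-8; a chloro group at C-2.
The substituents are ordered alphabetically, ignoring any di-/tri- multipliers.
The name is 2,8-dibromo-2-chlorododec-6-ene.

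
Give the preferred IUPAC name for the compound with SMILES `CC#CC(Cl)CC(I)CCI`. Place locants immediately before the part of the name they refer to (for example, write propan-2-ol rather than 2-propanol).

Counting along the main chain through the multiple bond gives 8 carbons: the parent is octane.
There is one C≡C triple bond, indicated by the ending -yne.
The numbering direction is chosen so that numbering from this end puts the triple bond at C-2 rather than C-6.
This places the triple bond between C-2 and C-3; a chloro group at C-4; iodo groups at C-6 and C-8.
Substituent prefixes are cited in alphabetical order (multiplying prefixes like di-/tri- are ignored for ordering).
Putting it together: 4-chloro-6,8-diiodooct-2-yne.

4-chloro-6,8-diiodooct-2-yne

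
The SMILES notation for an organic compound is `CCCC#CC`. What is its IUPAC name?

hex-2-yne

The longest chain bearing the multiple bond is 6 carbons long (hexane).
A C≡C triple bond in the chain gives the infix -yne-.
The numbering direction is chosen so that numbering from this end puts the triple bond at C-2 rather than C-4.
That gives the triple bond between C-2 and C-3.
Putting it together: hex-2-yne.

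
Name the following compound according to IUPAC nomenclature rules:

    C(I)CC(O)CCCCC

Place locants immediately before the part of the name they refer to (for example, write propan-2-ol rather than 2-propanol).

The longest chain bearing the –OH group is 8 carbons long (octane).
The highest-priority functional group is an alcohol (–OH), so the name ends in -ol.
Number the chain so that numbering from this end puts the hydroxyl group at C-3 rather than C-6.
With this numbering: the hydroxyl at C-3; an iodo group at C-1.
Assembling the pieces gives 1-iodooctan-3-ol.

1-iodooctan-3-ol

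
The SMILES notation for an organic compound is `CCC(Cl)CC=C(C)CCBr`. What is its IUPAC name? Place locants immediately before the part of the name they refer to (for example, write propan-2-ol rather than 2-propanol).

1-bromo-6-chloro-3-methyloct-3-ene

The longest chain bearing the multiple bond is 8 carbons long (octane).
A C=C double bond in the chain gives the infix -ene-.
The numbering direction is chosen so that numbering from this end puts the double bond at C-3 rather than C-5.
This places the double bond between C-3 and C-4; a bromo group at C-1; a chloro group at C-6; a methyl group at C-3.
Substituent prefixes are cited in alphabetical order (multiplying prefixes like di-/tri- are ignored for ordering).
Assembling the pieces gives 1-bromo-6-chloro-3-methyloct-3-ene.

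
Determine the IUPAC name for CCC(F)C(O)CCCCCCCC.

3-fluorododecan-4-ol

The longest chain bearing the –OH group is 12 carbons long (dodecane).
The highest-priority functional group is an alcohol (–OH), so the name ends in -ol.
Number the chain so that numbering from this end puts the hydroxyl group at C-4 rather than C-9.
This places the hydroxyl at C-4; a fluoro group at C-3.
Assembling the pieces gives 3-fluorododecan-4-ol.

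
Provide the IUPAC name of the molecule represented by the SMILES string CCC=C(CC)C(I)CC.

4-ethyl-5-iodohept-3-ene

Counting along the main chain through the multiple bond gives 7 carbons: the parent is heptane.
The chain contains a C=C double bond, so the unsaturation ending is -ene.
The numbering direction is chosen so that numbering from this end puts the double bond at C-3 rather than C-4.
With this numbering: the double bond between C-3 and C-4; an ethyl group at C-4; an iodo group at C-5.
Substituent prefixes are cited in alphabetical order (multiplying prefixes like di-/tri- are ignored for ordering).
Assembling the pieces gives 4-ethyl-5-iodohept-3-ene.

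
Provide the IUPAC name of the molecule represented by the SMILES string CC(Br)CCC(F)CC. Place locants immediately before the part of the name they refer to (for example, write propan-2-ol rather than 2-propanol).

The longest carbon chain is 7 atoms: the parent is heptane.
Number the chain so that the substituent locant set {2,5} is lower than {3,6} at the first point of difference.
With this numbering: a bromo group at C-2; a fluoro group at C-5.
The substituents are ordered alphabetically, ignoring any di-/tri- multipliers.
Putting it together: 2-bromo-5-fluoroheptane.

2-bromo-5-fluoroheptane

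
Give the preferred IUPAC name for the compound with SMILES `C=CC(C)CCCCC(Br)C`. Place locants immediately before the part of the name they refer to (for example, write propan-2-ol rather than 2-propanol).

The longest chain bearing the multiple bond is 9 carbons long (nonane).
The chain contains a C=C double bond, so the unsaturation ending is -ene.
Number the chain so that numbering from this end puts the double bond at C-1 rather than C-8.
That gives the double bond between C-1 and C-2; a bromo group at C-8; a methyl group at C-3.
The substituents are ordered alphabetically, ignoring any di-/tri- multipliers.
Putting it together: 8-bromo-3-methylnon-1-ene.

8-bromo-3-methylnon-1-ene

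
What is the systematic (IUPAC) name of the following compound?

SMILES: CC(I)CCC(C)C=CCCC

9-iodo-6-methyldec-4-ene

The longest carbon chain that includes the multiple bond has 10 carbons, so the parent hydride is decane.
A C=C double bond in the chain gives the infix -ene-.
Choose the numbering such that numbering from this end puts the double bond at C-4 rather than C-6.
This places the double bond between C-4 and C-5; an iodo group at C-9; a methyl group at C-6.
Substituent prefixes are cited in alphabetical order (multiplying prefixes like di-/tri- are ignored for ordering).
The name is 9-iodo-6-methyldec-4-ene.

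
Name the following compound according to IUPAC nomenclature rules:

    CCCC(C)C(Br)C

The parent chain contains 6 carbons (hexane).
Number the chain so that the substituent locant set {2,3} is lower than {4,5} at the first point of difference.
This places a bromo group at C-2; a methyl group at C-3.
The substituents are ordered alphabetically, ignoring any di-/tri- multipliers.
Assembling the pieces gives 2-bromo-3-methylhexane.

2-bromo-3-methylhexane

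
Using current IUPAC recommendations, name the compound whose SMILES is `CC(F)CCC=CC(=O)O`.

6-fluorohept-2-enoic acid

Counting along the main chain through the –COOH group and the multiple bond gives 7 carbons: the parent is heptane.
A carboxylic acid (terminal –COOH) is the principal characteristic group, giving the suffix -oic acid.
There is one C=C double bond, indicated by the ending -ene.
The numbering direction is chosen so that the carboxylic acid carbon is C-1 by definition.
That gives the double bond between C-2 and C-3; a fluoro group at C-6.
Assembling the pieces gives 6-fluorohept-2-enoic acid.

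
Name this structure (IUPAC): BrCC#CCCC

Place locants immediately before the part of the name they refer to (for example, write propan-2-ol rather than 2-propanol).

1-bromohex-2-yne

The longest chain bearing the multiple bond is 6 carbons long (hexane).
A C≡C triple bond in the chain gives the infix -yne-.
Number the chain so that numbering from this end puts the triple bond at C-2 rather than C-4.
This places the triple bond between C-2 and C-3; a bromo group at C-1.
The name is 1-bromohex-2-yne.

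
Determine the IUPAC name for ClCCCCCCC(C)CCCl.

1,9-dichloro-3-methylnonane

The parent chain contains 9 carbons (nonane).
Number the chain so that the substituent locant set {1,3,9} is lower than {1,7,9} at the first point of difference.
With this numbering: chloro groups at C-1 and C-9; a methyl group at C-3.
The substituents are ordered alphabetically, ignoring any di-/tri- multipliers.
Assembling the pieces gives 1,9-dichloro-3-methylnonane.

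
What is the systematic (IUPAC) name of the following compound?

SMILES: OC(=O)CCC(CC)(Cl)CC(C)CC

Counting along the main chain through the –COOH group gives 8 carbons: the parent is octane.
The principal characteristic group is a carboxylic acid (terminal –COOH), named with the suffix -oic acid.
Choose the numbering such that the carboxylic acid carbon is C-1 by definition.
This places a chloro group at C-4; an ethyl group at C-4; a methyl group at C-6.
Substituent prefixes are cited in alphabetical order (multiplying prefixes like di-/tri- are ignored for ordering).
The name is 4-chloro-4-ethyl-6-methyloctanoic acid.

4-chloro-4-ethyl-6-methyloctanoic acid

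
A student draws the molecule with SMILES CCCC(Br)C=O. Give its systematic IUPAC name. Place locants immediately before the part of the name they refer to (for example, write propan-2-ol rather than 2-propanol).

2-bromopentanal

The longest carbon chain that includes the –CHO group has 5 carbons, so the parent hydride is pentane.
The principal characteristic group is an aldehyde (terminal –CHO), named with the suffix -al.
Choose the numbering such that the aldehyde carbon is C-1 by definition.
With this numbering: a bromo group at C-2.
The name is 2-bromopentanal.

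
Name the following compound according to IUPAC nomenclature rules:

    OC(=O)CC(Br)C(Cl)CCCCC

The longest chain bearing the –COOH group is 9 carbons long (nonane).
The principal characteristic group is a carboxylic acid (terminal –COOH), named with the suffix -oic acid.
The numbering direction is chosen so that the carboxylic acid carbon is C-1 by definition.
That gives a bromo group at C-3; a chloro group at C-4.
Substituent prefixes are cited in alphabetical order (multiplying prefixes like di-/tri- are ignored for ordering).
Assembling the pieces gives 3-bromo-4-chlorononanoic acid.

3-bromo-4-chlorononanoic acid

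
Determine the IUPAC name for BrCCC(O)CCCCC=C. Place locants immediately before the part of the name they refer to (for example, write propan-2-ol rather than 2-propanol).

1-bromonon-8-en-3-ol

The longest carbon chain that includes the –OH group and the multiple bond has 9 carbons, so the parent hydride is nonane.
The highest-priority functional group is an alcohol (–OH), so the name ends in -ol.
A C=C double bond in the chain gives the infix -ene-.
Choose the numbering such that numbering from this end puts the hydroxyl group at C-3 rather than C-7.
This places the hydroxyl at C-3; the double bond between C-8 and C-9; a bromo group at C-1.
The name is 1-bromonon-8-en-3-ol.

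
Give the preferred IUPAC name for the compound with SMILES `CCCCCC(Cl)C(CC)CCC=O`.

The longest chain bearing the –CHO group is 10 carbons long (decane).
An aldehyde (terminal –CHO) is the principal characteristic group, giving the suffix -al.
Choose the numbering such that the aldehyde carbon is C-1 by definition.
This places a chloro group at C-5; an ethyl group at C-4.
Prefixes are listed alphabetically: chloro, ethyl.
The name is 5-chloro-4-ethyldecanal.

5-chloro-4-ethyldecanal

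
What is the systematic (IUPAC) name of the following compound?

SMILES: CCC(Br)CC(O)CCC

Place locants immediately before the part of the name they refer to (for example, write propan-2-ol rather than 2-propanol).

The longest carbon chain that includes the –OH group has 8 carbons, so the parent hydride is octane.
The principal characteristic group is an alcohol (–OH), named with the suffix -ol.
The numbering direction is chosen so that numbering from this end puts the hydroxyl group at C-4 rather than C-5.
This places the hydroxyl at C-4; a bromo group at C-6.
The name is 6-bromooctan-4-ol.

6-bromooctan-4-ol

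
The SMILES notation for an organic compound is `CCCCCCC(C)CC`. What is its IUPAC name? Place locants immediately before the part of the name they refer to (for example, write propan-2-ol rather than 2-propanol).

The longest carbon chain is 9 atoms: the parent is nonane.
The numbering direction is chosen so that the substituent locant set {3} is lower than {7} at the first point of difference.
This places a methyl group at C-3.
The name is 3-methylnonane.

3-methylnonane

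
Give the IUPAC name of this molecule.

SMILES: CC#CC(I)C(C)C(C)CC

The longest carbon chain that includes the multiple bond has 8 carbons, so the parent hydride is octane.
A C≡C triple bond in the chain gives the infix -yne-.
Number the chain so that numbering from this end puts the triple bond at C-2 rather than C-6.
That gives the triple bond between C-2 and C-3; an iodo group at C-4; methyl groups at C-5 and C-6.
Substituent prefixes are cited in alphabetical order (multiplying prefixes like di-/tri- are ignored for ordering).
Putting it together: 4-iodo-5,6-dimethyloct-2-yne.

4-iodo-5,6-dimethyloct-2-yne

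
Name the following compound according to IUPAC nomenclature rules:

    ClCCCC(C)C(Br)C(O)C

The longest carbon chain that includes the –OH group has 7 carbons, so the parent hydride is heptane.
The highest-priority functional group is an alcohol (–OH), so the name ends in -ol.
Choose the numbering such that numbering from this end puts the hydroxyl group at C-2 rather than C-6.
This places the hydroxyl at C-2; a bromo group at C-3; a chloro group at C-7; a methyl group at C-4.
Prefixes are listed alphabetically: bromo, chloro, methyl.
The name is 3-bromo-7-chloro-4-methylheptan-2-ol.

3-bromo-7-chloro-4-methylheptan-2-ol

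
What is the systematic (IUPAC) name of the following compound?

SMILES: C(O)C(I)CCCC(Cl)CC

6-chloro-2-iodooctan-1-ol

The longest chain bearing the –OH group is 8 carbons long (octane).
The highest-priority functional group is an alcohol (–OH), so the name ends in -ol.
Number the chain so that numbering from this end puts the hydroxyl group at C-1 rather than C-8.
This places the hydroxyl at C-1; a chloro group at C-6; an iodo group at C-2.
The substituents are ordered alphabetically, ignoring any di-/tri- multipliers.
The name is 6-chloro-2-iodooctan-1-ol.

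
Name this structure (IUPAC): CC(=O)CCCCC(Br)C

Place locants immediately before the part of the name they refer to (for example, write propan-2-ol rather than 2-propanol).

7-bromooctan-2-one

The longest carbon chain that includes the carbonyl has 8 carbons, so the parent hydride is octane.
The highest-priority functional group is a ketone (C=O on an internal carbon), so the name ends in -one.
The numbering direction is chosen so that numbering from this end puts the carbonyl group at C-2 rather than C-7.
With this numbering: the carbonyl at C-2; a bromo group at C-7.
The name is 7-bromooctan-2-one.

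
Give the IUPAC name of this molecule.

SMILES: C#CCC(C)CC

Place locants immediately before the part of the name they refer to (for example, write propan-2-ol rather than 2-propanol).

The longest carbon chain that includes the multiple bond has 6 carbons, so the parent hydride is hexane.
The chain contains a C≡C triple bond, so the unsaturation ending is -yne.
The numbering direction is chosen so that numbering from this end puts the triple bond at C-1 rather than C-5.
With this numbering: the triple bond between C-1 and C-2; a methyl group at C-4.
Putting it together: 4-methylhex-1-yne.

4-methylhex-1-yne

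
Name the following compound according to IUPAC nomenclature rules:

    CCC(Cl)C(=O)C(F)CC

Counting along the main chain through the carbonyl gives 7 carbons: the parent is heptane.
The principal characteristic group is a ketone (C=O on an internal carbon), named with the suffix -one.
The numbering direction is chosen so that the locant sets are identical either way, so the alphabetically earlier chloro substituent takes the lower locant (3 rather than 5).
With this numbering: the carbonyl at C-4; a chloro group at C-3; a fluoro group at C-5.
Substituent prefixes are cited in alphabetical order (multiplying prefixes like di-/tri- are ignored for ordering).
Putting it together: 3-chloro-5-fluoroheptan-4-one.

3-chloro-5-fluoroheptan-4-one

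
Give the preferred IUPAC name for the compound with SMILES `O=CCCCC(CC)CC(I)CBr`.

8-bromo-5-ethyl-7-iodooctanal

Counting along the main chain through the –CHO group gives 8 carbons: the parent is octane.
The principal characteristic group is an aldehyde (terminal –CHO), named with the suffix -al.
Choose the numbering such that the aldehyde carbon is C-1 by definition.
With this numbering: a bromo group at C-8; an ethyl group at C-5; an iodo group at C-7.
Prefixes are listed alphabetically: bromo, ethyl, iodo.
Assembling the pieces gives 8-bromo-5-ethyl-7-iodooctanal.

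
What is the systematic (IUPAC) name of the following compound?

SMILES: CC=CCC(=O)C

The longest carbon chain that includes the carbonyl and the multiple bond has 6 carbons, so the parent hydride is hexane.
The highest-priority functional group is a ketone (C=O on an internal carbon), so the name ends in -one.
There is one C=C double bond, indicated by the ending -ene.
Number the chain so that numbering from this end puts the carbonyl group at C-2 rather than C-5.
This places the carbonyl at C-2; the double bond between C-4 and C-5.
Putting it together: hex-4-en-2-one.

hex-4-en-2-one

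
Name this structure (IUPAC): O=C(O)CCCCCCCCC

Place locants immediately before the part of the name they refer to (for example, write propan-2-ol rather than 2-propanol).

The longest carbon chain that includes the –COOH group has 10 carbons, so the parent hydride is decane.
A carboxylic acid (terminal –COOH) is the principal characteristic group, giving the suffix -oic acid.
Number the chain so that the carboxylic acid carbon is C-1 by definition.
Putting it together: decanoic acid.

decanoic acid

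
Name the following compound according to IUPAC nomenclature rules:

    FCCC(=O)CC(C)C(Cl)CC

Counting along the main chain through the carbonyl gives 8 carbons: the parent is octane.
The highest-priority functional group is a ketone (C=O on an internal carbon), so the name ends in -one.
The numbering direction is chosen so that numbering from this end puts the carbonyl group at C-3 rather than C-6.
With this numbering: the carbonyl at C-3; a chloro group at C-6; a fluoro group at C-1; a methyl group at C-5.
The substituents are ordered alphabetically, ignoring any di-/tri- multipliers.
Assembling the pieces gives 6-chloro-1-fluoro-5-methyloctan-3-one.

6-chloro-1-fluoro-5-methyloctan-3-one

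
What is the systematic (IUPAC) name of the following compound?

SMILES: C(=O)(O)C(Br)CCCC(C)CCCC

2-bromo-6-methyldecanoic acid

The longest chain bearing the –COOH group is 10 carbons long (decane).
The principal characteristic group is a carboxylic acid (terminal –COOH), named with the suffix -oic acid.
The numbering direction is chosen so that the carboxylic acid carbon is C-1 by definition.
This places a bromo group at C-2; a methyl group at C-6.
The substituents are ordered alphabetically, ignoring any di-/tri- multipliers.
Assembling the pieces gives 2-bromo-6-methyldecanoic acid.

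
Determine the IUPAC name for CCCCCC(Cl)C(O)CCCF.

5-chloro-1-fluorodecan-4-ol

The longest chain bearing the –OH group is 10 carbons long (decane).
An alcohol (–OH) is the principal characteristic group, giving the suffix -ol.
Number the chain so that numbering from this end puts the hydroxyl group at C-4 rather than C-7.
With this numbering: the hydroxyl at C-4; a chloro group at C-5; a fluoro group at C-1.
Prefixes are listed alphabetically: chloro, fluoro.
Assembling the pieces gives 5-chloro-1-fluorodecan-4-ol.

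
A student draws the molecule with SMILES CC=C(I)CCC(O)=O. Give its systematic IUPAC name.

The longest chain bearing the –COOH group and the multiple bond is 6 carbons long (hexane).
The highest-priority functional group is a carboxylic acid (terminal –COOH), so the name ends in -oic acid.
A C=C double bond in the chain gives the infix -ene-.
Choose the numbering such that the carboxylic acid carbon is C-1 by definition.
That gives the double bond between C-4 and C-5; an iodo group at C-4.
Putting it together: 4-iodohex-4-enoic acid.

4-iodohex-4-enoic acid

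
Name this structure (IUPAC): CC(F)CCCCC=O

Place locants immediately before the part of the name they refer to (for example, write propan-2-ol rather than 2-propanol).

6-fluoroheptanal

Counting along the main chain through the –CHO group gives 7 carbons: the parent is heptane.
An aldehyde (terminal –CHO) is the principal characteristic group, giving the suffix -al.
The numbering direction is chosen so that the aldehyde carbon is C-1 by definition.
That gives a fluoro group at C-6.
Putting it together: 6-fluoroheptanal.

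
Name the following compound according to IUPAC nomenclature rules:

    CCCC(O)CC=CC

The longest chain bearing the –OH group and the multiple bond is 8 carbons long (octane).
The highest-priority functional group is an alcohol (–OH), so the name ends in -ol.
There is one C=C double bond, indicated by the ending -ene.
Choose the numbering such that numbering from this end puts the hydroxyl group at C-4 rather than C-5.
That gives the hydroxyl at C-4; the double bond between C-6 and C-7.
The name is oct-6-en-4-ol.

oct-6-en-4-ol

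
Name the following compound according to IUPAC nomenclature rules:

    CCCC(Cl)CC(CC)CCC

The longest continuous carbon chain has 9 atoms, so the parent hydride is nonane.
Number the chain so that the locant sets are identical either way, so the alphabetically earlier chloro substituent takes the lower locant (4 rather than 6).
With this numbering: a chloro group at C-4; an ethyl group at C-6.
The substituents are ordered alphabetically, ignoring any di-/tri- multipliers.
The name is 4-chloro-6-ethylnonane.

4-chloro-6-ethylnonane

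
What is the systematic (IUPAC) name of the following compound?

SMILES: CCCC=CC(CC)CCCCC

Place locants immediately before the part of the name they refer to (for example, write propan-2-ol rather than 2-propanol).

The longest chain bearing the multiple bond is 11 carbons long (undecane).
A C=C double bond in the chain gives the infix -ene-.
Number the chain so that numbering from this end puts the double bond at C-4 rather than C-7.
That gives the double bond between C-4 and C-5; an ethyl group at C-6.
The name is 6-ethylundec-4-ene.

6-ethylundec-4-ene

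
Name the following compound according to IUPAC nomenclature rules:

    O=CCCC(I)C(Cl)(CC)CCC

5-chloro-5-ethyl-4-iodooctanal

Counting along the main chain through the –CHO group gives 8 carbons: the parent is octane.
The principal characteristic group is an aldehyde (terminal –CHO), named with the suffix -al.
The numbering direction is chosen so that the aldehyde carbon is C-1 by definition.
This places a chloro group at C-5; an ethyl group at C-5; an iodo group at C-4.
Substituent prefixes are cited in alphabetical order (multiplying prefixes like di-/tri- are ignored for ordering).
The name is 5-chloro-5-ethyl-4-iodooctanal.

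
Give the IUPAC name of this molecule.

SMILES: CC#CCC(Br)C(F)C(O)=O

Counting along the main chain through the –COOH group and the multiple bond gives 7 carbons: the parent is heptane.
The highest-priority functional group is a carboxylic acid (terminal –COOH), so the name ends in -oic acid.
A C≡C triple bond in the chain gives the infix -yne-.
Number the chain so that the carboxylic acid carbon is C-1 by definition.
That gives the triple bond between C-5 and C-6; a bromo group at C-3; a fluoro group at C-2.
Substituent prefixes are cited in alphabetical order (multiplying prefixes like di-/tri- are ignored for ordering).
Putting it together: 3-bromo-2-fluorohept-5-ynoic acid.

3-bromo-2-fluorohept-5-ynoic acid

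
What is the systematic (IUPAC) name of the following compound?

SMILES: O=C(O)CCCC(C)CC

5-methylheptanoic acid

The longest chain bearing the –COOH group is 7 carbons long (heptane).
The principal characteristic group is a carboxylic acid (terminal –COOH), named with the suffix -oic acid.
Choose the numbering such that the carboxylic acid carbon is C-1 by definition.
With this numbering: a methyl group at C-5.
Assembling the pieces gives 5-methylheptanoic acid.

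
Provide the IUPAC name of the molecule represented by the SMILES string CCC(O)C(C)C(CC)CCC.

The longest carbon chain that includes the –OH group has 8 carbons, so the parent hydride is octane.
The highest-priority functional group is an alcohol (–OH), so the name ends in -ol.
The numbering direction is chosen so that numbering from this end puts the hydroxyl group at C-3 rather than C-6.
With this numbering: the hydroxyl at C-3; an ethyl group at C-5; a methyl group at C-4.
The substituents are ordered alphabetically, ignoring any di-/tri- multipliers.
Assembling the pieces gives 5-ethyl-4-methyloctan-3-ol.

5-ethyl-4-methyloctan-3-ol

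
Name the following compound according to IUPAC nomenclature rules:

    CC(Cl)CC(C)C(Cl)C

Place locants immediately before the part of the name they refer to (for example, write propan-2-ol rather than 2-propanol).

2,5-dichloro-3-methylhexane

The longest continuous carbon chain has 6 atoms, so the parent hydride is hexane.
The numbering direction is chosen so that the substituent locant set {2,3,5} is lower than {2,4,5} at the first point of difference.
With this numbering: chloro groups at C-2 and C-5; a methyl group at C-3.
Substituent prefixes are cited in alphabetical order (multiplying prefixes like di-/tri- are ignored for ordering).
The name is 2,5-dichloro-3-methylhexane.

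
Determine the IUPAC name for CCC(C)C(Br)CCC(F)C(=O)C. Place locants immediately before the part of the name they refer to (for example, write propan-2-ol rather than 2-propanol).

The longest chain bearing the carbonyl is 9 carbons long (nonane).
A ketone (C=O on an internal carbon) is the principal characteristic group, giving the suffix -one.
Number the chain so that numbering from this end puts the carbonyl group at C-2 rather than C-8.
That gives the carbonyl at C-2; a bromo group at C-6; a fluoro group at C-3; a methyl group at C-7.
Prefixes are listed alphabetically: bromo, fluoro, methyl.
Putting it together: 6-bromo-3-fluoro-7-methylnonan-2-one.

6-bromo-3-fluoro-7-methylnonan-2-one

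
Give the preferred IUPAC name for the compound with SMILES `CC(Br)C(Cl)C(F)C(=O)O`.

Counting along the main chain through the –COOH group gives 5 carbons: the parent is pentane.
A carboxylic acid (terminal –COOH) is the principal characteristic group, giving the suffix -oic acid.
Number the chain so that the carboxylic acid carbon is C-1 by definition.
This places a bromo group at C-4; a chloro group at C-3; a fluoro group at C-2.
Substituent prefixes are cited in alphabetical order (multiplying prefixes like di-/tri- are ignored for ordering).
Putting it together: 4-bromo-3-chloro-2-fluoropentanoic acid.

4-bromo-3-chloro-2-fluoropentanoic acid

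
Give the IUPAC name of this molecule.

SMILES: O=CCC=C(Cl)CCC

Counting along the main chain through the –CHO group and the multiple bond gives 7 carbons: the parent is heptane.
The highest-priority functional group is an aldehyde (terminal –CHO), so the name ends in -al.
The chain contains a C=C double bond, so the unsaturation ending is -ene.
Choose the numbering such that the aldehyde carbon is C-1 by definition.
This places the double bond between C-3 and C-4; a chloro group at C-4.
Putting it together: 4-chlorohept-3-enal.

4-chlorohept-3-enal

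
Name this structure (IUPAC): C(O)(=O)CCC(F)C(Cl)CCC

5-chloro-4-fluorooctanoic acid

The longest carbon chain that includes the –COOH group has 8 carbons, so the parent hydride is octane.
The highest-priority functional group is a carboxylic acid (terminal –COOH), so the name ends in -oic acid.
The numbering direction is chosen so that the carboxylic acid carbon is C-1 by definition.
That gives a chloro group at C-5; a fluoro group at C-4.
Substituent prefixes are cited in alphabetical order (multiplying prefixes like di-/tri- are ignored for ordering).
The name is 5-chloro-4-fluorooctanoic acid.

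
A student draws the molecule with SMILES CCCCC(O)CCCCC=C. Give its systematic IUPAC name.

undec-10-en-5-ol

The longest chain bearing the –OH group and the multiple bond is 11 carbons long (undecane).
The highest-priority functional group is an alcohol (–OH), so the name ends in -ol.
A C=C double bond in the chain gives the infix -ene-.
The numbering direction is chosen so that numbering from this end puts the hydroxyl group at C-5 rather than C-7.
That gives the hydroxyl at C-5; the double bond between C-10 and C-11.
Assembling the pieces gives undec-10-en-5-ol.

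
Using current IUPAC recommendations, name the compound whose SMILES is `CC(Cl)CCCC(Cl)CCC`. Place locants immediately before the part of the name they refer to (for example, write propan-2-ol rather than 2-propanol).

The parent chain contains 9 carbons (nonane).
Choose the numbering such that the substituent locant set {2,6} is lower than {4,8} at the first point of difference.
That gives chloro groups at C-2 and C-6.
Putting it together: 2,6-dichlorononane.

2,6-dichlorononane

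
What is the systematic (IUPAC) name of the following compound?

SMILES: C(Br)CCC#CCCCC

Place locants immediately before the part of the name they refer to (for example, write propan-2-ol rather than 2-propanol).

The longest carbon chain that includes the multiple bond has 9 carbons, so the parent hydride is nonane.
The chain contains a C≡C triple bond, so the unsaturation ending is -yne.
Number the chain so that numbering from this end puts the triple bond at C-4 rather than C-5.
With this numbering: the triple bond between C-4 and C-5; a bromo group at C-1.
The name is 1-bromonon-4-yne.

1-bromonon-4-yne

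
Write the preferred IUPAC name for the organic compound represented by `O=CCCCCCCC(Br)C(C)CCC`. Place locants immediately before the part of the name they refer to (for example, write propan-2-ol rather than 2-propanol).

8-bromo-9-methyldodecanal

The longest carbon chain that includes the –CHO group has 12 carbons, so the parent hydride is dodecane.
The highest-priority functional group is an aldehyde (terminal –CHO), so the name ends in -al.
Number the chain so that the aldehyde carbon is C-1 by definition.
With this numbering: a bromo group at C-8; a methyl group at C-9.
Prefixes are listed alphabetically: bromo, methyl.
Assembling the pieces gives 8-bromo-9-methyldodecanal.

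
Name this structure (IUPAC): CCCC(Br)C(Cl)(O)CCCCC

4-bromo-5-chlorodecan-5-ol

The longest chain bearing the –OH group is 10 carbons long (decane).
The highest-priority functional group is an alcohol (–OH), so the name ends in -ol.
The numbering direction is chosen so that numbering from this end puts the hydroxyl group at C-5 rather than C-6.
This places the hydroxyl at C-5; a bromo group at C-4; a chloro group at C-5.
Substituent prefixes are cited in alphabetical order (multiplying prefixes like di-/tri- are ignored for ordering).
The name is 4-bromo-5-chlorodecan-5-ol.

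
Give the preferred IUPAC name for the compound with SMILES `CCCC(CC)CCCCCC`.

The longest continuous carbon chain has 10 atoms, so the parent hydride is decane.
Number the chain so that the substituent locant set {4} is lower than {7} at the first point of difference.
With this numbering: an ethyl group at C-4.
The name is 4-ethyldecane.

4-ethyldecane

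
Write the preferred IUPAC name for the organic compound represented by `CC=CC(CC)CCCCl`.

The longest chain bearing the multiple bond is 7 carbons long (heptane).
A C=C double bond in the chain gives the infix -ene-.
Choose the numbering such that numbering from this end puts the double bond at C-2 rather than C-5.
That gives the double bond between C-2 and C-3; a chloro group at C-7; an ethyl group at C-4.
Prefixes are listed alphabetically: chloro, ethyl.
The name is 7-chloro-4-ethylhept-2-ene.

7-chloro-4-ethylhept-2-ene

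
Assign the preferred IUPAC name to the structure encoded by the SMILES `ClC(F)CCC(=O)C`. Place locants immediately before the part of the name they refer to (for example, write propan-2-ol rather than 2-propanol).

5-chloro-5-fluoropentan-2-one

Counting along the main chain through the carbonyl gives 5 carbons: the parent is pentane.
A ketone (C=O on an internal carbon) is the principal characteristic group, giving the suffix -one.
Choose the numbering such that numbering from this end puts the carbonyl group at C-2 rather than C-4.
This places the carbonyl at C-2; a chloro group at C-5; a fluoro group at C-5.
The substituents are ordered alphabetically, ignoring any di-/tri- multipliers.
Assembling the pieces gives 5-chloro-5-fluoropentan-2-one.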